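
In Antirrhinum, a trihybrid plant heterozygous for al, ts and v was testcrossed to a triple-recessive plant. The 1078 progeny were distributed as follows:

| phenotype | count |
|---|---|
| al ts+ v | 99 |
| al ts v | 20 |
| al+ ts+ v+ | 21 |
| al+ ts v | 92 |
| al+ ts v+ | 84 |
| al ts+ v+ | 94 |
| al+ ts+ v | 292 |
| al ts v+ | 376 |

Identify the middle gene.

The two most frequent reciprocal classes, al+ ts+ v and al ts v+, are the parental types, so the F1 was al+ ts+ v / al ts v+.
The two rarest classes, al+ ts+ v+ and al ts v, are the double crossovers. Comparing them with the parentals, only the v allele has switched, so v is the middle locus and the order is al – v – ts.

v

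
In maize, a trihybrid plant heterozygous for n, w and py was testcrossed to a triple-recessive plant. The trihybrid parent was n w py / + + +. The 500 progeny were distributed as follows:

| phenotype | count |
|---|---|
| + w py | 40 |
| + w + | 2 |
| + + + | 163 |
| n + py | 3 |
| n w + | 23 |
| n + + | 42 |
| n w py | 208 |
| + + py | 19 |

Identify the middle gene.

The two rarest classes, n + py and + w +, are the double crossovers. Comparing them with the parentals, only the w allele has switched, so w is the middle locus and the order is n – w – py.

w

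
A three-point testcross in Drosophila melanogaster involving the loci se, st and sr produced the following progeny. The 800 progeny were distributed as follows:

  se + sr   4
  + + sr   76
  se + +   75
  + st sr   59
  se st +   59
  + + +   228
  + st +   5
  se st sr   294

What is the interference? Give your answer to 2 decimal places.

The two most frequent reciprocal classes, + + + and se st sr, are the parental types, so the F1 was + + + / se st sr.
The two rarest classes, + st + and se + sr, are the double crossovers. Comparing them with the parentals, only the st allele has switched, so st is the middle locus and the order is se – st – sr.
se–st: (134 + 9)/800 = 0.1787; st–sr: (135 + 9)/800 = 0.1800.
Expected DCO frequency = 0.1787 × 0.1800 ≈ 0.03217; observed = 9/800 ≈ 0.01125.
Coefficient of coincidence = 0.01125/0.03217 ≈ 0.35; interference = 1 − 0.35 = 0.65.

0.65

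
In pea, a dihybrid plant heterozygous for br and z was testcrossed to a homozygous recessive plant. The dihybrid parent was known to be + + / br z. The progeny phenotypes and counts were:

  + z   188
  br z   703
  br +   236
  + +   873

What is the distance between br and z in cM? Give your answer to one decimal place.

The recombinant classes are + z and br +: 188 + 236 = 424.
Recombination frequency = 424/2000 = 0.2120 ≈ 21.2%, i.e. 21.2 cM.

21.2 cM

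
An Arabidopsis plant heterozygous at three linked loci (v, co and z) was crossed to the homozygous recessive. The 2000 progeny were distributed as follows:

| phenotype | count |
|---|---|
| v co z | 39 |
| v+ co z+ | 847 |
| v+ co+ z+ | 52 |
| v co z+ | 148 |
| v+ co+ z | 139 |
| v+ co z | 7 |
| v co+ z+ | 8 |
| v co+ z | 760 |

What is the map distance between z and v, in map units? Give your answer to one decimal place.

15.1 map units

The two most frequent reciprocal classes, v+ co z+ and v co+ z, are the parental types, so the F1 was v+ co z+ / v co+ z.
The two rarest classes, v+ co z and v co+ z+, are the double crossovers. Comparing them with the parentals, only the z allele has switched, so z is the middle locus and the order is v – z – co.
Crossovers in the v–z interval produce the single-crossover classes v co z+ and v+ co+ z (148 + 139 = 287) plus the double crossovers (15).
RF(v–z) = (287 + 15) / 2000 = 302/2000 = 0.1510 → 15.1 map units.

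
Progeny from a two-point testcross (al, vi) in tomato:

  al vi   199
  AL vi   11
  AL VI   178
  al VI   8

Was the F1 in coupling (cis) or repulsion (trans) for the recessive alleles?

cis

The two most frequent classes are AL VI (178) and al vi (199); these are the parental (non-recombinant) types.
So the F1 carried AL VI on one chromosome and al vi on the other — the recessive alleles are on the same chromosome (cis / coupling).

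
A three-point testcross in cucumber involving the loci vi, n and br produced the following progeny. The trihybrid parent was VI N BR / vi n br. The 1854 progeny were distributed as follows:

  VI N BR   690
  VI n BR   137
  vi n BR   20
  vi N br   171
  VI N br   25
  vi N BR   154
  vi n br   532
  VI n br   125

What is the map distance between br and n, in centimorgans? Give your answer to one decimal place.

The two rarest classes, VI N br and vi n BR, are the double crossovers. Comparing them with the parentals, only the br allele has switched, so br is the middle locus and the order is vi – br – n.
Crossovers in the br–n interval produce the single-crossover classes VI n BR and vi N br (137 + 171 = 308) plus the double crossovers (45).
RF(br–n) = (308 + 45) / 1854 = 353/1854 = 0.1904 → 19.0 centimorgans.

19.0 centimorgans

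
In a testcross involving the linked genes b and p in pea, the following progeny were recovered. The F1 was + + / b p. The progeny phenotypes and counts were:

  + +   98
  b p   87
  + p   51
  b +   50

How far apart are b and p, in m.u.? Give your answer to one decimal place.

The recombinant classes are + p and b +: 51 + 50 = 101.
Recombination frequency = 101/286 = 0.3531 ≈ 35.3%, i.e. 35.3 m.u.

35.3 m.u.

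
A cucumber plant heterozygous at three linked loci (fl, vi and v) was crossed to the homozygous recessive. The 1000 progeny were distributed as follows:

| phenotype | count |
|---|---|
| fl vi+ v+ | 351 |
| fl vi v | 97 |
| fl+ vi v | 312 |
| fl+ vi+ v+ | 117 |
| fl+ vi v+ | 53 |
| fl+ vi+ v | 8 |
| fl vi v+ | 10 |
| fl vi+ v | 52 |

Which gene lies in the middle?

vi

The two most frequent reciprocal classes, fl vi+ v+ and fl+ vi v, are the parental types, so the F1 was fl vi+ v+ / fl+ vi v.
The two rarest classes, fl vi v+ and fl+ vi+ v, are the double crossovers. Comparing them with the parentals, only the vi allele has switched, so vi is the middle locus and the order is v – vi – fl.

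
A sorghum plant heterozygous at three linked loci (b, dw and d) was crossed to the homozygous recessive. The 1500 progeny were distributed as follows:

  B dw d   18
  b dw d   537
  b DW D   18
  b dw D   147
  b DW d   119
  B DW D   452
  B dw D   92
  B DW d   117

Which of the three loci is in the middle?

b

The two most frequent reciprocal classes, B DW D and b dw d, are the parental types, so the F1 was B DW D / b dw d.
The two rarest classes, b DW D and B dw d, are the double crossovers. Comparing them with the parentals, only the b allele has switched, so b is the middle locus and the order is dw – b – d.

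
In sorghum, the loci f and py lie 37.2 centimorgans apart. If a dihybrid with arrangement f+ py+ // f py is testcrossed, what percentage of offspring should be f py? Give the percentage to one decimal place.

A map distance of 37.2 centimorgans corresponds to a recombination frequency of 0.372.
The F1 is f+ py+ / f py, so f py is a parental gamete class with expected frequency (1 − r)/2 = 0.628/2 = 0.3140.
That is 0.3140 = 31.4% of the progeny.

31.4%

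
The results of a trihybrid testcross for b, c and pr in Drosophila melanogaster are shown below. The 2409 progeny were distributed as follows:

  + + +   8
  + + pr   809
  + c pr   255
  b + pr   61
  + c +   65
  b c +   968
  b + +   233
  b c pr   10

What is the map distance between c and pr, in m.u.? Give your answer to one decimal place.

21.0 m.u.

The two most frequent reciprocal classes, b c + and + + pr, are the parental types, so the F1 was b c + / + + pr.
The two rarest classes, b c pr and + + +, are the double crossovers. Comparing them with the parentals, only the pr allele has switched, so pr is the middle locus and the order is c – pr – b.
Crossovers in the c–pr interval produce the single-crossover classes b + + and + c pr (233 + 255 = 488) plus the double crossovers (18).
RF(c–pr) = (488 + 18) / 2409 = 506/2409 = 0.2100 → 21.0 m.u.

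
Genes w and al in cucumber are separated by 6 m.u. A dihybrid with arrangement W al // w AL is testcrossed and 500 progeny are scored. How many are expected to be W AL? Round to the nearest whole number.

15

A map distance of 6 m.u. corresponds to a recombination frequency of 0.060.
The F1 is W al / w AL, so W AL is a recombinant gamete class with expected frequency r/2 = 0.060/2 = 0.0300.
Expected number = 0.0300 × 500 = 15.00 ≈ 15.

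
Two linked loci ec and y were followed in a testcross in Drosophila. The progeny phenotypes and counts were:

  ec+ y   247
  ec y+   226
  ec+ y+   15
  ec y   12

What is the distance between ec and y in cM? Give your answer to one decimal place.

5.4 cM

The two most frequent classes, ec+ y (247) and ec y+ (226), are the parental types, so the F1 was ec+ y / ec y+.
The recombinant classes are ec+ y+ and ec y: 15 + 12 = 27.
Recombination frequency = 27/500 = 0.0540 ≈ 5.4%, i.e. 5.4 cM.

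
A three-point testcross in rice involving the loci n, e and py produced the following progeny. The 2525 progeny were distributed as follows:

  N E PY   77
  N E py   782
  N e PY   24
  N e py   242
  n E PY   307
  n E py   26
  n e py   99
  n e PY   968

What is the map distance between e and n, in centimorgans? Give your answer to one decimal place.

23.7 centimorgans

The two most frequent reciprocal classes, N E py and n e PY, are the parental types, so the F1 was N E py / n e PY.
The two rarest classes, n E py and N e PY, are the double crossovers. Comparing them with the parentals, only the n allele has switched, so n is the middle locus and the order is e – n – py.
Crossovers in the e–n interval produce the single-crossover classes N e py and n E PY (242 + 307 = 549) plus the double crossovers (50).
RF(e–n) = (549 + 50) / 2525 = 599/2525 = 0.2372 → 23.7 centimorgans.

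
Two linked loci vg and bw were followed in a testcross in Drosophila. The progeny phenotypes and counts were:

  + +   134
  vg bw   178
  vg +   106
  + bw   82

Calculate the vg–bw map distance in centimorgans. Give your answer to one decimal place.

The two most frequent classes, + + (134) and vg bw (178), are the parental types, so the F1 was + + / vg bw.
The recombinant classes are + bw and vg +: 82 + 106 = 188.
Recombination frequency = 188/500 = 0.3760 ≈ 37.6%, i.e. 37.6 centimorgans.

37.6 centimorgans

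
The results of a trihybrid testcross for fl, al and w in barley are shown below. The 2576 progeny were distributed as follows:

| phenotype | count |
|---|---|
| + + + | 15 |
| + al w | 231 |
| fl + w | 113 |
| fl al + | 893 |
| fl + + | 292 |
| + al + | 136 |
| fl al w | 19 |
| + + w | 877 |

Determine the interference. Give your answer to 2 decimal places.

The two most frequent reciprocal classes, + + w and fl al +, are the parental types, so the F1 was + + w / fl al +.
The two rarest classes, + + + and fl al w, are the double crossovers. Comparing them with the parentals, only the w allele has switched, so w is the middle locus and the order is fl – w – al.
fl–w: (249 + 34)/2576 = 0.1099; w–al: (523 + 34)/2576 = 0.2162.
Expected DCO frequency = 0.1099 × 0.2162 ≈ 0.02376; observed = 34/2576 ≈ 0.01320.
Coefficient of coincidence = 0.01320/0.02376 ≈ 0.56; interference = 1 − 0.56 = 0.44.

0.44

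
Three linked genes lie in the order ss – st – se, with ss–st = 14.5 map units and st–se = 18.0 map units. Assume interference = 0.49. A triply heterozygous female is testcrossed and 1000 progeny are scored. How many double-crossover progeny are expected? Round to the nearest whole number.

13

Map distances give recombination frequencies of 0.145 and 0.180 for the two intervals.
With interference 0.49 (so coincidence = 0.51), expected double-crossover frequency = 0.145 × 0.180 × 0.51 = 0.01331.
Expected number = 0.01331 × 1000 = 13.31 ≈ 13.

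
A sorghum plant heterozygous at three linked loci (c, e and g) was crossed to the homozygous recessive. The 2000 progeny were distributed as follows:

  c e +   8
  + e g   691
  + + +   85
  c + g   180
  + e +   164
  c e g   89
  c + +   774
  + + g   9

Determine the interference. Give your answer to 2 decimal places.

0.51

The two most frequent reciprocal classes, c + + and + e g, are the parental types, so the F1 was c + + / + e g.
The two rarest classes, c e + and + + g, are the double crossovers. Comparing them with the parentals, only the e allele has switched, so e is the middle locus and the order is c – e – g.
c–e: (174 + 17)/2000 = 0.0955; e–g: (344 + 17)/2000 = 0.1805.
Expected DCO frequency = 0.0955 × 0.1805 ≈ 0.01724; observed = 17/2000 ≈ 0.00850.
Coefficient of coincidence = 0.00850/0.01724 ≈ 0.49; interference = 1 − 0.49 = 0.51.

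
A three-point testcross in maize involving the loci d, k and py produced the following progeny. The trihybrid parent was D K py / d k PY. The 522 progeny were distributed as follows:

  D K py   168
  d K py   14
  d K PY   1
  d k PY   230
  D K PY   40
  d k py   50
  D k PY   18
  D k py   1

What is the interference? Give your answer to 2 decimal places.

0.67

The two rarest classes, D k py and d K PY, are the double crossovers. Comparing them with the parentals, only the k allele has switched, so k is the middle locus and the order is py – k – d.
py–k: (90 + 2)/522 = 0.1762; k–d: (32 + 2)/522 = 0.0651.
Expected DCO frequency = 0.1762 × 0.0651 ≈ 0.01147; observed = 2/522 ≈ 0.00383.
Coefficient of coincidence = 0.00383/0.01147 ≈ 0.33; interference = 1 − 0.33 = 0.67.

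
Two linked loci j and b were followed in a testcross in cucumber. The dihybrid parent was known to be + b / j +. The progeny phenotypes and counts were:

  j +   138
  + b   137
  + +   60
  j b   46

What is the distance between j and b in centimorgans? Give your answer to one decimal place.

The recombinant classes are + + and j b: 60 + 46 = 106.
Recombination frequency = 106/381 = 0.2782 ≈ 27.8%, i.e. 27.8 centimorgans.

27.8 centimorgans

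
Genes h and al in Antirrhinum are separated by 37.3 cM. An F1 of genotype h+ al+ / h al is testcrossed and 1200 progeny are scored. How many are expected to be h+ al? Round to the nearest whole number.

224

A map distance of 37.3 cM corresponds to a recombination frequency of 0.373.
The F1 is h+ al+ / h al, so h+ al is a recombinant gamete class with expected frequency r/2 = 0.373/2 = 0.1865.
Expected number = 0.1865 × 1200 = 223.80 ≈ 224.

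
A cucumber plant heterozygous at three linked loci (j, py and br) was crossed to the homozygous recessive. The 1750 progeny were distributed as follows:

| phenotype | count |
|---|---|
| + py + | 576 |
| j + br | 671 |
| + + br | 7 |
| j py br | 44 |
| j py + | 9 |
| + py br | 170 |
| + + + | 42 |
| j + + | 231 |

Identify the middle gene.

j

The two most frequent reciprocal classes, + py + and j + br, are the parental types, so the F1 was + py + / j + br.
The two rarest classes, j py + and + + br, are the double crossovers. Comparing them with the parentals, only the j allele has switched, so j is the middle locus and the order is py – j – br.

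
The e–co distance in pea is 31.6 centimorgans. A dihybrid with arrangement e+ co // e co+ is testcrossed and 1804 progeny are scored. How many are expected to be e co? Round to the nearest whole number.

285

A map distance of 31.6 centimorgans corresponds to a recombination frequency of 0.316.
The F1 is e+ co / e co+, so e co is a recombinant gamete class with expected frequency r/2 = 0.316/2 = 0.1580.
Expected number = 0.1580 × 1804 = 285.03 ≈ 285.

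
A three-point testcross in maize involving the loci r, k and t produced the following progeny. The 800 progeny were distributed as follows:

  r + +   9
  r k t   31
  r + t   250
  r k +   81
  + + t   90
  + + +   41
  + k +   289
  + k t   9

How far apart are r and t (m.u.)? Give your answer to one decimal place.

23.6 m.u.

The two most frequent reciprocal classes, + k + and r + t, are the parental types, so the F1 was + k + / r + t.
The two rarest classes, + k t and r + +, are the double crossovers. Comparing them with the parentals, only the t allele has switched, so t is the middle locus and the order is r – t – k.
Crossovers in the r–t interval produce the single-crossover classes r k + and + + t (81 + 90 = 171) plus the double crossovers (18).
RF(r–t) = (171 + 18) / 800 = 189/800 = 0.2362 → 23.6 m.u.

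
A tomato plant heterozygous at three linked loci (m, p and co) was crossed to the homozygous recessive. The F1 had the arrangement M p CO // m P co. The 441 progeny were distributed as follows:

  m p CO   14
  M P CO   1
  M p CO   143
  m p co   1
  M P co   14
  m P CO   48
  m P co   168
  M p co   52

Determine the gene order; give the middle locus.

The two rarest classes, M P CO and m p co, are the double crossovers. Comparing them with the parentals, only the p allele has switched, so p is the middle locus and the order is co – p – m.

p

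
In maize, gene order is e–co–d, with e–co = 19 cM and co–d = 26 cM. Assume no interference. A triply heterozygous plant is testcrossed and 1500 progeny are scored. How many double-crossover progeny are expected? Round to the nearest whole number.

Map distances give recombination frequencies of 0.190 and 0.260 for the two intervals.
With no interference, expected double-crossover frequency = 0.190 × 0.260 = 0.04940.
Expected number = 0.04940 × 1500 = 74.10 ≈ 74.

74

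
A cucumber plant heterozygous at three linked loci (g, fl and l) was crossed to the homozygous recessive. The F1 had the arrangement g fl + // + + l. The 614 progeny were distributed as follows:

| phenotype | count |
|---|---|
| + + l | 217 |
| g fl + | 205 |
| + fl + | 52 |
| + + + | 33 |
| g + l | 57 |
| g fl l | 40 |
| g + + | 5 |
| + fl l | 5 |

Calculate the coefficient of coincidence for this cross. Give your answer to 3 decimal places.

0.622

The two rarest classes, g + + and + fl l, are the double crossovers. Comparing them with the parentals, only the fl allele has switched, so fl is the middle locus and the order is g – fl – l.
g–fl: (109 + 10)/614 = 0.1938; fl–l: (73 + 10)/614 = 0.1352.
Expected DCO frequency = 0.1938 × 0.1352 ≈ 0.02620; observed = 10/614 ≈ 0.01629.
Coefficient of coincidence = 0.01629/0.02620 ≈ 0.622.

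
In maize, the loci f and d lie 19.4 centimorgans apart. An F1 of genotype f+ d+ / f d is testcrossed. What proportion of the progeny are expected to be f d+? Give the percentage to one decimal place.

A map distance of 19.4 centimorgans corresponds to a recombination frequency of 0.194.
The F1 is f+ d+ / f d, so f d+ is a recombinant gamete class with expected frequency r/2 = 0.194/2 = 0.0970.
That is 0.0970 = 9.7% of the progeny.

9.7%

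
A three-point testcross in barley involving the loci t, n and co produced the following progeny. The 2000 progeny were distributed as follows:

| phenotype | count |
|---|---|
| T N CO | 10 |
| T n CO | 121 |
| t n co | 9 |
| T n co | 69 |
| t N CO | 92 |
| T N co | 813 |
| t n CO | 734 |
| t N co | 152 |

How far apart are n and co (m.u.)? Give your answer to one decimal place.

The two most frequent reciprocal classes, T N co and t n CO, are the parental types, so the F1 was T N co / t n CO.
The two rarest classes, T N CO and t n co, are the double crossovers. Comparing them with the parentals, only the co allele has switched, so co is the middle locus and the order is n – co – t.
Crossovers in the n–co interval produce the single-crossover classes T n co and t N CO (69 + 92 = 161) plus the double crossovers (19).
RF(n–co) = (161 + 19) / 2000 = 180/2000 = 0.0900 → 9.0 m.u.

9.0 m.u.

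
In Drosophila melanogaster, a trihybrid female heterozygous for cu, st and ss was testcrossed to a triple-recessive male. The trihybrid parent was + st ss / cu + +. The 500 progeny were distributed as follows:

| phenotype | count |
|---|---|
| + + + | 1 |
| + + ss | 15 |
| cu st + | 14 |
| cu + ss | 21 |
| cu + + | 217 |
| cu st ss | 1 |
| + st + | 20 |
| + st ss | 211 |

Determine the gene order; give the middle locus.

The two rarest classes, cu st ss and + + +, are the double crossovers. Comparing them with the parentals, only the cu allele has switched, so cu is the middle locus and the order is ss – cu – st.

cu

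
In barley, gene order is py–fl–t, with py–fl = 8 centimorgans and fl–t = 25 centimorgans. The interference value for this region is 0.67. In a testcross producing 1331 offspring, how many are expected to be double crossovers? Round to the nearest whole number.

9

Map distances give recombination frequencies of 0.080 and 0.250 for the two intervals.
With interference 0.67 (so coincidence = 0.33), expected double-crossover frequency = 0.080 × 0.250 × 0.33 = 0.00660.
Expected number = 0.00660 × 1331 = 8.78 ≈ 9.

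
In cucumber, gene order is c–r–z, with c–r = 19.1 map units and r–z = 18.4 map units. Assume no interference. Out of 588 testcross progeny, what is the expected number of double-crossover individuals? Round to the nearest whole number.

Map distances give recombination frequencies of 0.191 and 0.184 for the two intervals.
With no interference, expected double-crossover frequency = 0.191 × 0.184 = 0.03514.
Expected number = 0.03514 × 588 = 20.66 ≈ 21.

21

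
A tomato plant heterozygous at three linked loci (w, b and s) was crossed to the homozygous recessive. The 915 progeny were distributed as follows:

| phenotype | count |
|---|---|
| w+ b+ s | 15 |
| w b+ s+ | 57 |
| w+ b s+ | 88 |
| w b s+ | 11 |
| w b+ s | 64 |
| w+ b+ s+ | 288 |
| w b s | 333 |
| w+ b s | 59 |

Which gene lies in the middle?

The two most frequent reciprocal classes, w b s and w+ b+ s+, are the parental types, so the F1 was w b s / w+ b+ s+.
The two rarest classes, w b s+ and w+ b+ s, are the double crossovers. Comparing them with the parentals, only the s allele has switched, so s is the middle locus and the order is w – s – b.

s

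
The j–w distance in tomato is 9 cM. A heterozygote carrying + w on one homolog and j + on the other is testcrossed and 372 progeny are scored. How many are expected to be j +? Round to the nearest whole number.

A map distance of 9 cM corresponds to a recombination frequency of 0.090.
The F1 is + w / j +, so j + is a parental gamete class with expected frequency (1 − r)/2 = 0.910/2 = 0.4550.
Expected number = 0.4550 × 372 = 169.26 ≈ 169.

169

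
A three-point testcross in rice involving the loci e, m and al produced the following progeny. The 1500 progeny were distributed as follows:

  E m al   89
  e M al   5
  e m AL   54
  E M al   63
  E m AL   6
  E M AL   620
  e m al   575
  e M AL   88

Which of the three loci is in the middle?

m

The two most frequent reciprocal classes, e m al and E M AL, are the parental types, so the F1 was e m al / E M AL.
The two rarest classes, e M al and E m AL, are the double crossovers. Comparing them with the parentals, only the m allele has switched, so m is the middle locus and the order is e – m – al.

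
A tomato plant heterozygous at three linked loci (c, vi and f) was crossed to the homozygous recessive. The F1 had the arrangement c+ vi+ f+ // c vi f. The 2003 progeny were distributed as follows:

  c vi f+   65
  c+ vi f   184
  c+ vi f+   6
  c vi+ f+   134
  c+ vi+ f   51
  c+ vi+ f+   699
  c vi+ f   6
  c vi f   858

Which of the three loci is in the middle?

vi

The two rarest classes, c+ vi f+ and c vi+ f, are the double crossovers. Comparing them with the parentals, only the vi allele has switched, so vi is the middle locus and the order is f – vi – c.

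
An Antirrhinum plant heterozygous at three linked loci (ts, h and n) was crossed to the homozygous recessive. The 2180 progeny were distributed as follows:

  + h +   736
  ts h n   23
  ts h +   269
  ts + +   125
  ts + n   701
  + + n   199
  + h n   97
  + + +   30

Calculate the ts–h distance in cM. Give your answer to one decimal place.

The two most frequent reciprocal classes, + h + and ts + n, are the parental types, so the F1 was + h + / ts + n.
The two rarest classes, + + + and ts h n, are the double crossovers. Comparing them with the parentals, only the h allele has switched, so h is the middle locus and the order is n – h – ts.
Crossovers in the h–ts interval produce the single-crossover classes ts h + and + + n (269 + 199 = 468) plus the double crossovers (53).
RF(h–ts) = (468 + 53) / 2180 = 521/2180 = 0.2390 → 23.9 cM.

23.9 cM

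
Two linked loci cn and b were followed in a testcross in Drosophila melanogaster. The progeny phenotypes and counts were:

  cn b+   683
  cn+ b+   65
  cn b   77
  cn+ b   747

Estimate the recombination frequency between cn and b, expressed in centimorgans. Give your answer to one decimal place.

9.0 centimorgans

The two most frequent classes, cn+ b (747) and cn b+ (683), are the parental types, so the F1 was cn+ b / cn b+.
The recombinant classes are cn+ b+ and cn b: 65 + 77 = 142.
Recombination frequency = 142/1572 = 0.0903 ≈ 9.0%, i.e. 9.0 centimorgans.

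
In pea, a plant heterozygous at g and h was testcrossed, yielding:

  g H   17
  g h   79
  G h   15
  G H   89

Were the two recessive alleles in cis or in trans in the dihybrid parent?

cis

The two most frequent classes are G H (89) and g h (79); these are the parental (non-recombinant) types.
So the F1 carried G H on one chromosome and g h on the other — the recessive alleles are on the same chromosome (cis / coupling).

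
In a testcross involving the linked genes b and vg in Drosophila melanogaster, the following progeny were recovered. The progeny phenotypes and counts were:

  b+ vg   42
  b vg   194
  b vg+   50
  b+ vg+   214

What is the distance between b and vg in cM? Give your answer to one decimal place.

18.4 cM

The two most frequent classes, b+ vg+ (214) and b vg (194), are the parental types, so the F1 was b+ vg+ / b vg.
The recombinant classes are b+ vg and b vg+: 42 + 50 = 92.
Recombination frequency = 92/500 = 0.1840 ≈ 18.4%, i.e. 18.4 cM.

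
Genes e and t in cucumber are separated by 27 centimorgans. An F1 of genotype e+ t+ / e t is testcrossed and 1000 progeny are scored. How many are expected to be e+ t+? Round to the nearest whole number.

A map distance of 27 centimorgans corresponds to a recombination frequency of 0.270.
The F1 is e+ t+ / e t, so e+ t+ is a parental gamete class with expected frequency (1 − r)/2 = 0.730/2 = 0.3650.
Expected number = 0.3650 × 1000 = 365.00 ≈ 365.

365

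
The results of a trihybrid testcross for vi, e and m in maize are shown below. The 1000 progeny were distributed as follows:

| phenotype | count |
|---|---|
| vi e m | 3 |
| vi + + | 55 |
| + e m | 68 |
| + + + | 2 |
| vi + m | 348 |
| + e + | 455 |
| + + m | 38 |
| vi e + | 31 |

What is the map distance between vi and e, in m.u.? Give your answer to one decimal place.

7.4 m.u.

The two most frequent reciprocal classes, vi + m and + e +, are the parental types, so the F1 was vi + m / + e +.
The two rarest classes, vi e m and + + +, are the double crossovers. Comparing them with the parentals, only the e allele has switched, so e is the middle locus and the order is vi – e – m.
Crossovers in the vi–e interval produce the single-crossover classes + + m and vi e + (38 + 31 = 69) plus the double crossovers (5).
RF(vi–e) = (69 + 5) / 1000 = 74/1000 = 0.0740 → 7.4 m.u.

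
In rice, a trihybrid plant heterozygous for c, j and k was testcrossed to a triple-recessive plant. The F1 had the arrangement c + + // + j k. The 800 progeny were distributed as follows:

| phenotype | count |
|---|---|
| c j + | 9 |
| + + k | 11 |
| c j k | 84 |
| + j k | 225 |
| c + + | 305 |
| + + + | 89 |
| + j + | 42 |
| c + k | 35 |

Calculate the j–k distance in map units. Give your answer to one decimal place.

12.1 map units

The two rarest classes, c j + and + + k, are the double crossovers. Comparing them with the parentals, only the j allele has switched, so j is the middle locus and the order is k – j – c.
Crossovers in the k–j interval produce the single-crossover classes c + k and + j + (35 + 42 = 77) plus the double crossovers (20).
RF(k–j) = (77 + 20) / 800 = 97/800 = 0.1212 → 12.1 map units.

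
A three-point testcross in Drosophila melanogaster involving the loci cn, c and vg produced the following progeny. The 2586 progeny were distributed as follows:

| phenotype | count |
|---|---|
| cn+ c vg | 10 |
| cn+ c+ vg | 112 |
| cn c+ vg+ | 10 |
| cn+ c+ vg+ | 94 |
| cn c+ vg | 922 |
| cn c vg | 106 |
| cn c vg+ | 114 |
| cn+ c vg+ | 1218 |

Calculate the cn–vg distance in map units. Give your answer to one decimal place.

9.5 map units

The two most frequent reciprocal classes, cn c+ vg and cn+ c vg+, are the parental types, so the F1 was cn c+ vg / cn+ c vg+.
The two rarest classes, cn c+ vg+ and cn+ c vg, are the double crossovers. Comparing them with the parentals, only the vg allele has switched, so vg is the middle locus and the order is cn – vg – c.
Crossovers in the cn–vg interval produce the single-crossover classes cn+ c+ vg and cn c vg+ (112 + 114 = 226) plus the double crossovers (20).
RF(cn–vg) = (226 + 20) / 2586 = 246/2586 = 0.0951 → 9.5 map units.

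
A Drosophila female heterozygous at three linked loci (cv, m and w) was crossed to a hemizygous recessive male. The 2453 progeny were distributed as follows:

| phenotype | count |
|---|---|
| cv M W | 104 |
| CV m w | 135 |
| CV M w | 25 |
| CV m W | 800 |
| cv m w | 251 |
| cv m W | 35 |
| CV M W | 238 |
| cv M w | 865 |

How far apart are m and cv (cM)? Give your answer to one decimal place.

The two most frequent reciprocal classes, cv M w and CV m W, are the parental types, so the F1 was cv M w / CV m W.
The two rarest classes, CV M w and cv m W, are the double crossovers. Comparing them with the parentals, only the cv allele has switched, so cv is the middle locus and the order is w – cv – m.
Crossovers in the cv–m interval produce the single-crossover classes cv m w and CV M W (251 + 238 = 489) plus the double crossovers (60).
RF(cv–m) = (489 + 60) / 2453 = 549/2453 = 0.2238 → 22.4 cM.

22.4 cM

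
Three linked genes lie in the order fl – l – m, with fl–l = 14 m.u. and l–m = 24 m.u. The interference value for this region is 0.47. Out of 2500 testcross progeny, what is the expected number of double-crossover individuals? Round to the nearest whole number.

Map distances give recombination frequencies of 0.140 and 0.240 for the two intervals.
With interference 0.47 (so coincidence = 0.53), expected double-crossover frequency = 0.140 × 0.240 × 0.53 = 0.01781.
Expected number = 0.01781 × 2500 = 44.52 ≈ 45.

45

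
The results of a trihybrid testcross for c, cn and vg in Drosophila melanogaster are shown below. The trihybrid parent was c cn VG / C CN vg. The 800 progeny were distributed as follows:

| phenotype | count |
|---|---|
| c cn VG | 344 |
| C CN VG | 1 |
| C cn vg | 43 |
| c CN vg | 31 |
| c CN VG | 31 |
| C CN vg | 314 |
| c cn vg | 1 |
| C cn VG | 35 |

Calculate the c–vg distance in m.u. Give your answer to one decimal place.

The two rarest classes, c cn vg and C CN VG, are the double crossovers. Comparing them with the parentals, only the vg allele has switched, so vg is the middle locus and the order is c – vg – cn.
Crossovers in the c–vg interval produce the single-crossover classes C cn VG and c CN vg (35 + 31 = 66) plus the double crossovers (2).
RF(c–vg) = (66 + 2) / 800 = 68/800 = 0.0850 → 8.5 m.u.

8.5 m.u.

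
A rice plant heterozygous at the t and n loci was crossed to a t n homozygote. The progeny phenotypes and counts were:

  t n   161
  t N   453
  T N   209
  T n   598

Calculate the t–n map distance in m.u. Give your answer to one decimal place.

26.0 m.u.

The two most frequent classes, T n (598) and t N (453), are the parental types, so the F1 was T n / t N.
The recombinant classes are T N and t n: 209 + 161 = 370.
Recombination frequency = 370/1421 = 0.2604 ≈ 26.0%, i.e. 26.0 m.u.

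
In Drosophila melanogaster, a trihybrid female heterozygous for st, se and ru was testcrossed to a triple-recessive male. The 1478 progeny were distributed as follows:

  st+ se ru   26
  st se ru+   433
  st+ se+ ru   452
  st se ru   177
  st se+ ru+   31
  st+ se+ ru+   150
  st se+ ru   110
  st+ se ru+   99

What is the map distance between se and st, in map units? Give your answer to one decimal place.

18.0 map units

The two most frequent reciprocal classes, st se ru+ and st+ se+ ru, are the parental types, so the F1 was st se ru+ / st+ se+ ru.
The two rarest classes, st se+ ru+ and st+ se ru, are the double crossovers. Comparing them with the parentals, only the se allele has switched, so se is the middle locus and the order is st – se – ru.
Crossovers in the st–se interval produce the single-crossover classes st+ se ru+ and st se+ ru (99 + 110 = 209) plus the double crossovers (57).
RF(st–se) = (209 + 57) / 1478 = 266/1478 = 0.1800 → 18.0 map units.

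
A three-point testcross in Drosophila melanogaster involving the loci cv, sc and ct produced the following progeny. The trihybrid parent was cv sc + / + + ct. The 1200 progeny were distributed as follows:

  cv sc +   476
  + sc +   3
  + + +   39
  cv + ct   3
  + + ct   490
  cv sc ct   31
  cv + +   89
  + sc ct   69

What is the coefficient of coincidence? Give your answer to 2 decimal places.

The two rarest classes, + sc + and cv + ct, are the double crossovers. Comparing them with the parentals, only the cv allele has switched, so cv is the middle locus and the order is sc – cv – ct.
sc–cv: (158 + 6)/1200 = 0.1367; cv–ct: (70 + 6)/1200 = 0.0633.
Expected DCO frequency = 0.1367 × 0.0633 ≈ 0.00865; observed = 6/1200 ≈ 0.00500.
Coefficient of coincidence = 0.00500/0.00865 ≈ 0.58.

0.58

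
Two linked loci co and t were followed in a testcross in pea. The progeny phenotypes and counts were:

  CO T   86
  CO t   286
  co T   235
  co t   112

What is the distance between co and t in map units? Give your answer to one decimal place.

The two most frequent classes, CO t (286) and co T (235), are the parental types, so the F1 was CO t / co T.
The recombinant classes are CO T and co t: 86 + 112 = 198.
Recombination frequency = 198/719 = 0.2754 ≈ 27.5%, i.e. 27.5 map units.

27.5 map units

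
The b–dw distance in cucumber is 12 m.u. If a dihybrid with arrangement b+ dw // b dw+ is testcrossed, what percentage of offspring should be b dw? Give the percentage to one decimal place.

6.0%

A map distance of 12 m.u. corresponds to a recombination frequency of 0.120.
The F1 is b+ dw / b dw+, so b dw is a recombinant gamete class with expected frequency r/2 = 0.120/2 = 0.0600.
That is 0.0600 = 6.0% of the progeny.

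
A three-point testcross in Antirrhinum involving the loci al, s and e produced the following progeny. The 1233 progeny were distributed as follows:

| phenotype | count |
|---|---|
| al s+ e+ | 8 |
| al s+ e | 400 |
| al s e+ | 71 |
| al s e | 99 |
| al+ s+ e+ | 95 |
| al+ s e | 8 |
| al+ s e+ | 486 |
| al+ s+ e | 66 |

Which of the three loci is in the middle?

e

The two most frequent reciprocal classes, al+ s e+ and al s+ e, are the parental types, so the F1 was al+ s e+ / al s+ e.
The two rarest classes, al+ s e and al s+ e+, are the double crossovers. Comparing them with the parentals, only the e allele has switched, so e is the middle locus and the order is al – e – s.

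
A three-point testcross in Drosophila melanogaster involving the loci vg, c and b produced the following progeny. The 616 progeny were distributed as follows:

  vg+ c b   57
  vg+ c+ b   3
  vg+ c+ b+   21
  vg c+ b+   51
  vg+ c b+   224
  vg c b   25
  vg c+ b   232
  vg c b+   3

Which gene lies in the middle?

The two most frequent reciprocal classes, vg c+ b and vg+ c b+, are the parental types, so the F1 was vg c+ b / vg+ c b+.
The two rarest classes, vg+ c+ b and vg c b+, are the double crossovers. Comparing them with the parentals, only the vg allele has switched, so vg is the middle locus and the order is c – vg – b.

vg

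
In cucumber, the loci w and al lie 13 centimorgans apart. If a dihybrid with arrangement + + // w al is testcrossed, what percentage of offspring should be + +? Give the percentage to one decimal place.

43.5%

A map distance of 13 centimorgans corresponds to a recombination frequency of 0.130.
The F1 is + + / w al, so + + is a parental gamete class with expected frequency (1 − r)/2 = 0.870/2 = 0.4350.
That is 0.4350 = 43.5% of the progeny.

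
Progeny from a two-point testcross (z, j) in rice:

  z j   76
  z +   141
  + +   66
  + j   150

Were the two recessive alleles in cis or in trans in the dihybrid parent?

trans

The two most frequent classes are + j (150) and z + (141); these are the parental (non-recombinant) types.
So the F1 carried + j on one chromosome and z + on the other — the recessive alleles are on opposite chromosomes (trans / repulsion).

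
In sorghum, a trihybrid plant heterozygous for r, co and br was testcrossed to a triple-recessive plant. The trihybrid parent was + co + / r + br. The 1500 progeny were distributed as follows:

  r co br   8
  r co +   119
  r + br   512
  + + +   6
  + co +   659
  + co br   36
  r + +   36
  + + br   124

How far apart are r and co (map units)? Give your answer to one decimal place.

17.1 map units

The two rarest classes, + + + and r co br, are the double crossovers. Comparing them with the parentals, only the co allele has switched, so co is the middle locus and the order is r – co – br.
Crossovers in the r–co interval produce the single-crossover classes r co + and + + br (119 + 124 = 243) plus the double crossovers (14).
RF(r–co) = (243 + 14) / 1500 = 257/1500 = 0.1713 → 17.1 map units.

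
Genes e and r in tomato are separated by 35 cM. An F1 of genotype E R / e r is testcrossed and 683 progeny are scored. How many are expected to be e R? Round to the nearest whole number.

120

A map distance of 35 cM corresponds to a recombination frequency of 0.350.
The F1 is E R / e r, so e R is a recombinant gamete class with expected frequency r/2 = 0.350/2 = 0.1750.
Expected number = 0.1750 × 683 = 119.52 ≈ 120.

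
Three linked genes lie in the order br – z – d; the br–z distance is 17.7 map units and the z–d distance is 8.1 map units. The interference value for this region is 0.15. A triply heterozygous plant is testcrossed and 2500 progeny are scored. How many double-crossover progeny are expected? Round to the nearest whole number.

Map distances give recombination frequencies of 0.177 and 0.081 for the two intervals.
With interference 0.15 (so coincidence = 0.85), expected double-crossover frequency = 0.177 × 0.081 × 0.85 = 0.01219.
Expected number = 0.01219 × 2500 = 30.47 ≈ 30.

30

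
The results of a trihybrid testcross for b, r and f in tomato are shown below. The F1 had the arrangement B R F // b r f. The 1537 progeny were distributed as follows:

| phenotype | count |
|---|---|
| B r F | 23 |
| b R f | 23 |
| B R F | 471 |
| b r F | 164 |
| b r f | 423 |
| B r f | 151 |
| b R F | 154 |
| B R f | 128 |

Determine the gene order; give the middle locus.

The two rarest classes, B r F and b R f, are the double crossovers. Comparing them with the parentals, only the r allele has switched, so r is the middle locus and the order is f – r – b.

r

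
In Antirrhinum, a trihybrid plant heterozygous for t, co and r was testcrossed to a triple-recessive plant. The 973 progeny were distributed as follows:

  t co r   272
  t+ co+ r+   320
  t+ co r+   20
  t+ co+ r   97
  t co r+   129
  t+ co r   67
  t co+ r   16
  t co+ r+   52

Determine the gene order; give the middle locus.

co

The two most frequent reciprocal classes, t co r and t+ co+ r+, are the parental types, so the F1 was t co r / t+ co+ r+.
The two rarest classes, t co+ r and t+ co r+, are the double crossovers. Comparing them with the parentals, only the co allele has switched, so co is the middle locus and the order is r – co – t.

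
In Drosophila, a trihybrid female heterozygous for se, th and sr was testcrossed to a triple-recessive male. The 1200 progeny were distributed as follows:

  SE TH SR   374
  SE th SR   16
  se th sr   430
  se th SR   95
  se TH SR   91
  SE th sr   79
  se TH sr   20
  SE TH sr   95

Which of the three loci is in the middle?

The two most frequent reciprocal classes, se th sr and SE TH SR, are the parental types, so the F1 was se th sr / SE TH SR.
The two rarest classes, se TH sr and SE th SR, are the double crossovers. Comparing them with the parentals, only the th allele has switched, so th is the middle locus and the order is se – th – sr.

th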